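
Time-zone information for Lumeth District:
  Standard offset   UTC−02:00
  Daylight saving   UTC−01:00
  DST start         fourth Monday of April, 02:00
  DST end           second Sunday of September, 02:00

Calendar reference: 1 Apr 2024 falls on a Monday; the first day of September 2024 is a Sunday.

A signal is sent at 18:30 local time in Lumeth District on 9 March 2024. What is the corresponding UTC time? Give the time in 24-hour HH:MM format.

20:30

1 April 2024 is a Monday, so the first Monday is April 1 and the fourth is April 22.
1 September 2024 is a Sunday, so the first Sunday is September 1 and the second is September 8.
Daylight saving runs 22 April – 8 September; 9 March 2024 is outside that window, so Lumeth District is on standard time at UTC−02:00.
18:30 local + 2h = 20:30 UTC.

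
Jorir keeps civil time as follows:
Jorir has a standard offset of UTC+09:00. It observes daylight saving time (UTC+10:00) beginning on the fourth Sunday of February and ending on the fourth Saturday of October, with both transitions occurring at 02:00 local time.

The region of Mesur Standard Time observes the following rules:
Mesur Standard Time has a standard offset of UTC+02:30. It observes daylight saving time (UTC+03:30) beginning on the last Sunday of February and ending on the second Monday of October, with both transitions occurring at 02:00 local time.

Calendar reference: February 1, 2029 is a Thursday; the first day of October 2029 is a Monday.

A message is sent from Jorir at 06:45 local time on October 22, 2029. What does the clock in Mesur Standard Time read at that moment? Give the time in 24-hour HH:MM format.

1 February 2029 is a Thursday, so the first Sunday is February 4 and the fourth is February 25.
1 October 2029 is a Monday, so the first Saturday is October 6 and the fourth is October 27.
October 22, 2029 lies within the daylight-saving period (25 February – 27 October), so Jorir is on daylight time, UTC+10:00.
06:45 Jorir − 10h = 20:45 UTC (rolling into the previous day, 21 October 2029).
1 February 2029 is a Thursday, so Sundays fall on 4, 11, 18, 25; the last is February 25.
1 October 2029 is a Monday, so the first Monday is October 1 and the second is October 8.
At the standard offset (UTC+02:30), 20:45 UTC + 2h30m = 23:15 Mesur Standard Time standard time.
Daylight saving runs 25 February – 8 October; the standard-time date in Mesur Standard Time, October 21, 2029, is outside that window, so Mesur Standard Time is on standard time at UTC+02:30.
20:45 UTC + 2h30m = 23:15 Mesur Standard Time.

23:15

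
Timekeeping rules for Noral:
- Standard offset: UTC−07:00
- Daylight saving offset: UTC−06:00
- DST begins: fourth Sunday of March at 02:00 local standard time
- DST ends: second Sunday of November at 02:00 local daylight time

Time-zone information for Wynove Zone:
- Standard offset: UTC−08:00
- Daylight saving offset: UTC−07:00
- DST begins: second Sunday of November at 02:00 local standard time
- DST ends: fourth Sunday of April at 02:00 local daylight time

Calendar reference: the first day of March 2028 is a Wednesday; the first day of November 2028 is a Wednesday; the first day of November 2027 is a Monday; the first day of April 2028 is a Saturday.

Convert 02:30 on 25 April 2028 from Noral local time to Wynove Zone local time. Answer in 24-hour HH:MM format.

00:30

1 March 2028 is a Wednesday, so the first Sunday is March 5 and the fourth is March 26.
1 November 2028 is a Wednesday, so the first Sunday is November 5 and the second is November 12.
25 April 2028 lies within the daylight-saving period (26 March – 12 November), so Noral is on daylight time, UTC−06:00.
02:30 Noral + 6h = 08:30 UTC.
1 November 2027 is a Monday, so the first Sunday is November 7 and the second is November 14.
1 April 2028 is a Saturday, so the first Sunday is April 2 and the fourth is April 23.
At the standard offset (UTC−08:00), 08:30 UTC − 8h = 00:30 Wynove Zone standard time.
The standard-time date in Wynove Zone, 25 April 2028, is outside the daylight-saving period (14 November 2027 – 23 April 2028), so Wynove Zone is on standard time, UTC−08:00.
08:30 UTC − 8h = 00:30 Wynove Zone.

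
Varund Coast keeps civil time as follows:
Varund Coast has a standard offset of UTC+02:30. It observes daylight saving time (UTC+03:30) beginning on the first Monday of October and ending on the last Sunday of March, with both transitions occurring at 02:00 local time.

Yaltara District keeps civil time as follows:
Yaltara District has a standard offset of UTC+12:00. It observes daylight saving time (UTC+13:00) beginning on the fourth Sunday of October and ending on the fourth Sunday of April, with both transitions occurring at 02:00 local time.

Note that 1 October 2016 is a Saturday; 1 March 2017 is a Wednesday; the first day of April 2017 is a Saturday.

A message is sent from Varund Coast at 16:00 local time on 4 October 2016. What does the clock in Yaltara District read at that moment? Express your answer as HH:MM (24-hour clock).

00:30

1 October 2016 is a Saturday, so the first Monday is October 3.
1 March 2017 is a Wednesday, so Sundays fall on 5, 12, 19, 26; the last is March 26.
4 October 2016 lies within the daylight-saving period (3 October 2016 – 26 March 2017), so Varund Coast is on daylight time, UTC+03:30.
16:00 Varund Coast − 3h30m = 12:30 UTC.
1 October 2016 is a Saturday, so the first Sunday is October 2 and the fourth is October 23.
1 April 2017 is a Saturday, so the first Sunday is April 2 and the fourth is April 23.
At the standard offset (UTC+12:00), 12:30 UTC + 12h = 00:30 Yaltara District standard time (rolling into the next day, 5 October 2016).
The standard-time date in Yaltara District, 5 October 2016, does not fall between 23 October 2016 and 23 April 2017, so daylight saving is not in effect and Yaltara District is at UTC+12:00.
12:30 UTC + 12h = 00:30 Yaltara District (rolling into the next day, 5 October 2016).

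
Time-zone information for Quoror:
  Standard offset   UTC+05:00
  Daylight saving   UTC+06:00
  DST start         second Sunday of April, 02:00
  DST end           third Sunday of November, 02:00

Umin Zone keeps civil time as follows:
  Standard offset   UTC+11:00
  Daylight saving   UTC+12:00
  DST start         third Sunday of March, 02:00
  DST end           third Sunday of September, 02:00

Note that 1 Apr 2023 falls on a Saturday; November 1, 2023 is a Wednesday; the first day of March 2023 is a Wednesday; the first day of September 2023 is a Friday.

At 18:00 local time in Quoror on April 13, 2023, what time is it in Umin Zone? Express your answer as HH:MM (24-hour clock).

00:00

1 April 2023 is a Saturday, so the first Sunday is April 2 and the second is April 9.
1 November 2023 is a Wednesday, so the first Sunday is November 5 and the third is November 19.
April 13, 2023 lies within the daylight-saving period (9 April – 19 November), so Quoror is on daylight time, UTC+06:00.
18:00 Quoror − 6h = 12:00 UTC.
1 March 2023 is a Wednesday, so the first Sunday is March 5 and the third is March 19.
1 September 2023 is a Friday, so the first Sunday is September 3 and the third is September 17.
At the standard offset (UTC+11:00), 12:00 UTC + 11h = 23:00 Umin Zone standard time.
The standard-time date in Umin Zone, April 13, 2023, falls between 19 March and 17 September, so daylight saving is in effect and Umin Zone is at UTC+12:00.
12:00 UTC + 12h = 00:00 Umin Zone (rolling into the next day, 14 April 2023).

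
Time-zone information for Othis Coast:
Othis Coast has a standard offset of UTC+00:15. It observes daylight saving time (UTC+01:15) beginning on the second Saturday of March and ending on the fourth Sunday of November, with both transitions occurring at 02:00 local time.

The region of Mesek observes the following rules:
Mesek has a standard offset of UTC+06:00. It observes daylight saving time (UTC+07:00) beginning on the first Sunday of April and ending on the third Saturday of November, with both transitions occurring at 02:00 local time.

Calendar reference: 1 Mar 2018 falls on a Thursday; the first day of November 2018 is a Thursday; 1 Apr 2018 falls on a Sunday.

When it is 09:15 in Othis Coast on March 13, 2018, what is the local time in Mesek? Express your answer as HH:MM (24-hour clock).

1 March 2018 is a Thursday, so the first Saturday is March 3 and the second is March 10.
1 November 2018 is a Thursday, so the first Sunday is November 4 and the fourth is November 25.
Daylight saving runs 10 March – 25 November; March 13, 2018 is inside that window, so Othis Coast is at UTC+01:15.
09:15 Othis Coast − 1h15m = 08:00 UTC.
1 April 2018 is a Sunday, so the first Sunday is April 1.
1 November 2018 is a Thursday, so the first Saturday is November 3 and the third is November 17.
At the standard offset (UTC+06:00), 08:00 UTC + 6h = 14:00 Mesek standard time.
Daylight saving runs 1 April – 17 November; the standard-time date in Mesek, March 13, 2018, is outside that window, so Mesek is on standard time at UTC+06:00.
08:00 UTC + 6h = 14:00 Mesek.

14:00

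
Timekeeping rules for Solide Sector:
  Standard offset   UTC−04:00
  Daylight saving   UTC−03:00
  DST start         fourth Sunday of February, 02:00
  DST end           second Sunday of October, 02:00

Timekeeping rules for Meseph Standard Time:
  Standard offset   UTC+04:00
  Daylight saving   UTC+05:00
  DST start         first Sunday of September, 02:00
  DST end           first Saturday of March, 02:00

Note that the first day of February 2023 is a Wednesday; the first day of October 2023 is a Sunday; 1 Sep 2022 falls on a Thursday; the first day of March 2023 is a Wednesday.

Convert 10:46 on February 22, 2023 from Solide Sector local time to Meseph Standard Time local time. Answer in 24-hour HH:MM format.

19:46

1 February 2023 is a Wednesday, so the first Sunday is February 5 and the fourth is February 26.
1 October 2023 is a Sunday, so the first Sunday is October 1 and the second is October 8.
February 22, 2023 does not fall between 26 February and 8 October, so daylight saving is not in effect and Solide Sector is at UTC−04:00.
10:46 Solide Sector + 4h = 14:46 UTC.
1 September 2022 is a Thursday, so the first Sunday is September 4.
1 March 2023 is a Wednesday, so the first Saturday is March 4.
At the standard offset (UTC+04:00), 14:46 UTC + 4h = 18:46 Meseph Standard Time standard time.
Daylight saving runs 4 September 2022 – 4 March 2023; the standard-time date in Meseph Standard Time, February 22, 2023, is inside that window, so Meseph Standard Time is at UTC+05:00.
14:46 UTC + 5h = 19:46 Meseph Standard Time.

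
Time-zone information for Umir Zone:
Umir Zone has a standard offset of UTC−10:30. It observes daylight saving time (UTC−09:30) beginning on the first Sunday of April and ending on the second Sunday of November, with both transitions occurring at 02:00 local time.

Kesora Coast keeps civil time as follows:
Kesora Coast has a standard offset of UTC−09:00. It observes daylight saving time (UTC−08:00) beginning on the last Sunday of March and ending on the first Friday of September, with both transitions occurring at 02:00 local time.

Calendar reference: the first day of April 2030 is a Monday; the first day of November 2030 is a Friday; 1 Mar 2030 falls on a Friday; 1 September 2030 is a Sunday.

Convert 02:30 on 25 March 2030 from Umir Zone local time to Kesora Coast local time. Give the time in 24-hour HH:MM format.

1 April 2030 is a Monday, so the first Sunday is April 7.
1 November 2030 is a Friday, so the first Sunday is November 3 and the second is November 10.
Daylight saving runs 7 April – 10 November; 25 March 2030 is outside that window, so Umir Zone is on standard time at UTC−10:30.
02:30 Umir Zone + 10h30m = 13:00 UTC.
1 March 2030 is a Friday, so Sundays fall on 3, 10, 17, 24, 31; the last is March 31.
1 September 2030 is a Sunday, so the first Friday is September 6.
At the standard offset (UTC−09:00), 13:00 UTC − 9h = 04:00 Kesora Coast standard time.
The standard-time date in Kesora Coast, 25 March 2030, is outside the daylight-saving period (31 March – 6 September), so Kesora Coast is on standard time, UTC−09:00.
13:00 UTC − 9h = 04:00 Kesora Coast.

04:00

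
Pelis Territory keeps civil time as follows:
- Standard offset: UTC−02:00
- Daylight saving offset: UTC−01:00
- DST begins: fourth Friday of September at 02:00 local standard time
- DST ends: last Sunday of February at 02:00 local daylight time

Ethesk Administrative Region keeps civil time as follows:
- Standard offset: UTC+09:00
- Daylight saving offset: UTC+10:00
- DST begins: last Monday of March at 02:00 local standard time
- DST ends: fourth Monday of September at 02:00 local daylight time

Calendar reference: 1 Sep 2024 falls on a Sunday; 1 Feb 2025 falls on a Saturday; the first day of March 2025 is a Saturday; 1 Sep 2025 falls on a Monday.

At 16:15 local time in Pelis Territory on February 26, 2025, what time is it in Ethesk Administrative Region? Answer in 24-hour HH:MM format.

1 September 2024 is a Sunday, so the first Friday is September 6 and the fourth is September 27.
1 February 2025 is a Saturday, so Sundays fall on 2, 9, 16, 23; the last is February 23.
February 26, 2025 is outside the daylight-saving period (27 September 2024 – 23 February 2025), so Pelis Territory is on standard time, UTC−02:00.
16:15 Pelis Territory + 2h = 18:15 UTC.
1 March 2025 is a Saturday, so Mondays fall on 3, 10, 17, 24, 31; the last is March 31.
1 September 2025 is a Monday, so the first Monday is September 1 and the fourth is September 22.
At the standard offset (UTC+09:00), 18:15 UTC + 9h = 03:15 Ethesk Administrative Region standard time (rolling into the next day, 27 February 2025).
Daylight saving runs 31 March – 22 September; the standard-time date in Ethesk Administrative Region, February 27, 2025, is outside that window, so Ethesk Administrative Region is on standard time at UTC+09:00.
18:15 UTC + 9h = 03:15 Ethesk Administrative Region (rolling into the next day, 27 February 2025).

03:15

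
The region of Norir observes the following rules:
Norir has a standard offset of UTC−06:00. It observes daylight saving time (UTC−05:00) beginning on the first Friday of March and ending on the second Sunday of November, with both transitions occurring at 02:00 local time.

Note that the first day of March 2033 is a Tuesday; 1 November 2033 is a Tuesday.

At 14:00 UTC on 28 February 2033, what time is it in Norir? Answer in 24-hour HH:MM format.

1 March 2033 is a Tuesday, so the first Friday is March 4.
1 November 2033 is a Tuesday, so the first Sunday is November 6 and the second is November 13.
At the standard offset (UTC−06:00), 14:00 UTC − 6h = 08:00 Norir standard time.
The standard-time date in Norir, 28 February 2033, is outside the daylight-saving period (4 March – 13 November), so Norir is on standard time, UTC−06:00.
14:00 UTC − 6h = 08:00 local.

08:00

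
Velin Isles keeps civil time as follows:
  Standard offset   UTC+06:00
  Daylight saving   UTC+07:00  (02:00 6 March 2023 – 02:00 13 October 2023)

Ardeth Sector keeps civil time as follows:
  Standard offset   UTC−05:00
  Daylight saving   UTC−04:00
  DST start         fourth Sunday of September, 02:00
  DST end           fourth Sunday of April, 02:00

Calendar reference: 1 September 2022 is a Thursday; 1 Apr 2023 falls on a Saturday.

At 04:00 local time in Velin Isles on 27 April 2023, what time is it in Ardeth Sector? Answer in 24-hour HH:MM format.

Daylight saving runs 6 March – 13 October; 27 April 2023 is inside that window, so Velin Isles is at UTC+07:00.
04:00 Velin Isles − 7h = 21:00 UTC (rolling into the previous day, 26 April 2023).
1 September 2022 is a Thursday, so the first Sunday is September 4 and the fourth is September 25.
1 April 2023 is a Saturday, so the first Sunday is April 2 and the fourth is April 23.
At the standard offset (UTC−05:00), 21:00 UTC − 5h = 16:00 Ardeth Sector standard time.
Daylight saving runs 25 September 2022 – 23 April 2023; the standard-time date in Ardeth Sector, 26 April 2023, is outside that window, so Ardeth Sector is on standard time at UTC−05:00.
21:00 UTC − 5h = 16:00 Ardeth Sector.

16:00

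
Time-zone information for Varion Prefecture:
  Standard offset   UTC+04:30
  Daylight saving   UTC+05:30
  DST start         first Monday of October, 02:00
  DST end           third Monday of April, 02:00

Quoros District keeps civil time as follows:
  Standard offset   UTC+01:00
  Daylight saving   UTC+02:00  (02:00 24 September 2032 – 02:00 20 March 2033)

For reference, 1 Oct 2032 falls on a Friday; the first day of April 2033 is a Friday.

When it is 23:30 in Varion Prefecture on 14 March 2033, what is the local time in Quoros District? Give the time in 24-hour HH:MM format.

1 October 2032 is a Friday, so the first Monday is October 4.
1 April 2033 is a Friday, so the first Monday is April 4 and the third is April 18.
14 March 2033 lies within the daylight-saving period (4 October 2032 – 18 April 2033), so Varion Prefecture is on daylight time, UTC+05:30.
23:30 Varion Prefecture − 5h30m = 18:00 UTC.
At the standard offset (UTC+01:00), 18:00 UTC + 1h = 19:00 Quoros District standard time.
The standard-time date in Quoros District, 14 March 2033, falls between 24 September 2032 and 20 March 2033, so daylight saving is in effect and Quoros District is at UTC+02:00.
18:00 UTC + 2h = 20:00 Quoros District.

20:00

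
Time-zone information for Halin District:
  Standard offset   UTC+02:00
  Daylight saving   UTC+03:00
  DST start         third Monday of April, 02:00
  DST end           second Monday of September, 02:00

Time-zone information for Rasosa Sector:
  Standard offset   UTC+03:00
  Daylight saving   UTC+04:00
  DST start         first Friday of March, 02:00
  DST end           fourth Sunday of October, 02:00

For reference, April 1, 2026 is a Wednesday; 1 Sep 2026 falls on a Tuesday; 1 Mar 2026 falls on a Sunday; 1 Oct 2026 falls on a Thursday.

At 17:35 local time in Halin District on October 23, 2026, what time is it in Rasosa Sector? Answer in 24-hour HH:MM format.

19:35

1 April 2026 is a Wednesday, so the first Monday is April 6 and the third is April 20.
1 September 2026 is a Tuesday, so the first Monday is September 7 and the second is September 14.
October 23, 2026 is outside the daylight-saving period (20 April – 14 September), so Halin District is on standard time, UTC+02:00.
17:35 Halin District − 2h = 15:35 UTC.
1 March 2026 is a Sunday, so the first Friday is March 6.
1 October 2026 is a Thursday, so the first Sunday is October 4 and the fourth is October 25.
At the standard offset (UTC+03:00), 15:35 UTC + 3h = 18:35 Rasosa Sector standard time.
The standard-time date in Rasosa Sector, October 23, 2026, falls between 6 March and 25 October, so daylight saving is in effect and Rasosa Sector is at UTC+04:00.
15:35 UTC + 4h = 19:35 Rasosa Sector.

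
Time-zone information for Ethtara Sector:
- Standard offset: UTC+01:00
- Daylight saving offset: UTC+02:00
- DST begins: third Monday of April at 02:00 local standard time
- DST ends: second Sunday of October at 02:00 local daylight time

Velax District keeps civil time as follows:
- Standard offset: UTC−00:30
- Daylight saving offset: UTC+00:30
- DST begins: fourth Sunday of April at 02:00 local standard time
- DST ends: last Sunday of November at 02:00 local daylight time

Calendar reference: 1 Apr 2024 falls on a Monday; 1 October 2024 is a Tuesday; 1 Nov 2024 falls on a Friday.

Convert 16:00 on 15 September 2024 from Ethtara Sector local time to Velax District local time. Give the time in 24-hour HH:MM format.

14:30

1 April 2024 is a Monday, so the first Monday is April 1 and the third is April 15.
1 October 2024 is a Tuesday, so the first Sunday is October 6 and the second is October 13.
15 September 2024 falls between 15 April and 13 October, so daylight saving is in effect and Ethtara Sector is at UTC+02:00.
16:00 Ethtara Sector − 2h = 14:00 UTC.
1 April 2024 is a Monday, so the first Sunday is April 7 and the fourth is April 28.
1 November 2024 is a Friday, so Sundays fall on 3, 10, 17, 24; the last is November 24.
At the standard offset (UTC−00:30), 14:00 UTC − 0h30m = 13:30 Velax District standard time.
Daylight saving runs 28 April – 24 November; the standard-time date in Velax District, 15 September 2024, is inside that window, so Velax District is at UTC+00:30.
14:00 UTC + 0h30m = 14:30 Velax District.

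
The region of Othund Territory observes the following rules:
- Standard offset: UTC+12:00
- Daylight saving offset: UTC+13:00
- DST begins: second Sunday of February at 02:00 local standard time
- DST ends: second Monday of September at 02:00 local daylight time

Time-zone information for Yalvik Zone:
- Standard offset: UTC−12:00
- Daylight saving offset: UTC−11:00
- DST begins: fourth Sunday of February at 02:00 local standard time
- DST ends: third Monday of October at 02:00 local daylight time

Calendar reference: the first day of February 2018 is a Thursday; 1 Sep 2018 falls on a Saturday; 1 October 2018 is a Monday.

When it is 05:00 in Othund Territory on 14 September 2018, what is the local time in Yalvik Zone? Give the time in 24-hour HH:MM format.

1 February 2018 is a Thursday, so the first Sunday is February 4 and the second is February 11.
1 September 2018 is a Saturday, so the first Monday is September 3 and the second is September 10.
14 September 2018 does not fall between 11 February and 10 September, so daylight saving is not in effect and Othund Territory is at UTC+12:00.
05:00 Othund Territory − 12h = 17:00 UTC (rolling into the previous day, 13 September 2018).
1 February 2018 is a Thursday, so the first Sunday is February 4 and the fourth is February 25.
1 October 2018 is a Monday, so the first Monday is October 1 and the third is October 15.
At the standard offset (UTC−12:00), 17:00 UTC − 12h = 05:00 Yalvik Zone standard time.
Daylight saving runs 25 February – 15 October; the standard-time date in Yalvik Zone, 13 September 2018, is inside that window, so Yalvik Zone is at UTC−11:00.
17:00 UTC − 11h = 06:00 Yalvik Zone.

06:00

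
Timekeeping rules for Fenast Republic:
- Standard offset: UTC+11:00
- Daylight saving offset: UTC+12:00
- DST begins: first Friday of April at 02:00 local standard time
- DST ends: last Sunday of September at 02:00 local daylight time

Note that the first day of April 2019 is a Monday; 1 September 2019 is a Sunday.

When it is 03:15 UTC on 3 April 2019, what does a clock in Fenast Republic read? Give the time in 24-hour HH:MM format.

1 April 2019 is a Monday, so the first Friday is April 5.
1 September 2019 is a Sunday, so Sundays fall on 1, 8, 15, 22, 29; the last is September 29.
At the standard offset (UTC+11:00), 03:15 UTC + 11h = 14:15 Fenast Republic standard time.
The standard-time date in Fenast Republic, 3 April 2019, is outside the daylight-saving period (5 April – 29 September), so Fenast Republic is on standard time, UTC+11:00.
03:15 UTC + 11h = 14:15 local.

14:15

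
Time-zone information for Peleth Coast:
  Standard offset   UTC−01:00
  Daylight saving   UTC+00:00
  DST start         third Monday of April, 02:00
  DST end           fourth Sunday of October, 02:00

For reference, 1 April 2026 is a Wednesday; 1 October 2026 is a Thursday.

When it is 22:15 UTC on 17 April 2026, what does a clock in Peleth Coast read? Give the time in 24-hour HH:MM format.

21:15

1 April 2026 is a Wednesday, so the first Monday is April 6 and the third is April 20.
1 October 2026 is a Thursday, so the first Sunday is October 4 and the fourth is October 25.
At the standard offset (UTC−01:00), 22:15 UTC − 1h = 21:15 Peleth Coast standard time.
The standard-time date in Peleth Coast, 17 April 2026, does not fall between 20 April and 25 October, so daylight saving is not in effect and Peleth Coast is at UTC−01:00.
22:15 UTC − 1h = 21:15 local.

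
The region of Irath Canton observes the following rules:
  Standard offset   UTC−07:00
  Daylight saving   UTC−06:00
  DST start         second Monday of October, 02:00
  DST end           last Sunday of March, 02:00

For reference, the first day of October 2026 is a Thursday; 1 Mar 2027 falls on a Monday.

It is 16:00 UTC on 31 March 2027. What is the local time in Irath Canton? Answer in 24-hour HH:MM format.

1 October 2026 is a Thursday, so the first Monday is October 5 and the second is October 12.
1 March 2027 is a Monday, so Sundays fall on 7, 14, 21, 28; the last is March 28.
At the standard offset (UTC−07:00), 16:00 UTC − 7h = 09:00 Irath Canton standard time.
Daylight saving runs 12 October 2026 – 28 March 2027; the standard-time date in Irath Canton, 31 March 2027, is outside that window, so Irath Canton is on standard time at UTC−07:00.
16:00 UTC − 7h = 09:00 local.

09:00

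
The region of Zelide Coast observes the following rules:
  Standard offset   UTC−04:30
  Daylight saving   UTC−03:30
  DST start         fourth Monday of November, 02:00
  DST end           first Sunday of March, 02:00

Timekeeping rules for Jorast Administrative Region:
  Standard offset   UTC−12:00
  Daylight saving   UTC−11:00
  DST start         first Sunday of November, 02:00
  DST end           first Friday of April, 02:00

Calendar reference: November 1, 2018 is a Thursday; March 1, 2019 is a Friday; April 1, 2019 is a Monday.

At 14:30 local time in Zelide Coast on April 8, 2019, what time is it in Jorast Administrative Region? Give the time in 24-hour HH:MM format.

07:00

1 November 2018 is a Thursday, so the first Monday is November 5 and the fourth is November 26.
1 March 2019 is a Friday, so the first Sunday is March 3.
April 8, 2019 does not fall between 26 November 2018 and 3 March 2019, so daylight saving is not in effect and Zelide Coast is at UTC−04:30.
14:30 Zelide Coast + 4h30m = 19:00 UTC.
1 November 2018 is a Thursday, so the first Sunday is November 4.
1 April 2019 is a Monday, so the first Friday is April 5.
At the standard offset (UTC−12:00), 19:00 UTC − 12h = 07:00 Jorast Administrative Region standard time.
The standard-time date in Jorast Administrative Region, April 8, 2019, does not fall between 4 November 2018 and 5 April 2019, so daylight saving is not in effect and Jorast Administrative Region is at UTC−12:00.
19:00 UTC − 12h = 07:00 Jorast Administrative Region.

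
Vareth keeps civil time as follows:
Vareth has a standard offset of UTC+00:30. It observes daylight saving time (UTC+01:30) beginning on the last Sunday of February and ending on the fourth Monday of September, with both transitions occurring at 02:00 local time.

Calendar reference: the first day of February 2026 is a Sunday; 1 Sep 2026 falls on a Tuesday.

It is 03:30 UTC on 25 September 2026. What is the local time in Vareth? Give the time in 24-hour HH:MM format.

05:00

1 February 2026 is a Sunday, so Sundays fall on 1, 8, 15, 22; the last is February 22.
1 September 2026 is a Tuesday, so the first Monday is September 7 and the fourth is September 28.
At the standard offset (UTC+00:30), 03:30 UTC + 0h30m = 04:00 Vareth standard time.
Daylight saving runs 22 February – 28 September; the standard-time date in Vareth, 25 September 2026, is inside that window, so Vareth is at UTC+01:30.
03:30 UTC + 1h30m = 05:00 local.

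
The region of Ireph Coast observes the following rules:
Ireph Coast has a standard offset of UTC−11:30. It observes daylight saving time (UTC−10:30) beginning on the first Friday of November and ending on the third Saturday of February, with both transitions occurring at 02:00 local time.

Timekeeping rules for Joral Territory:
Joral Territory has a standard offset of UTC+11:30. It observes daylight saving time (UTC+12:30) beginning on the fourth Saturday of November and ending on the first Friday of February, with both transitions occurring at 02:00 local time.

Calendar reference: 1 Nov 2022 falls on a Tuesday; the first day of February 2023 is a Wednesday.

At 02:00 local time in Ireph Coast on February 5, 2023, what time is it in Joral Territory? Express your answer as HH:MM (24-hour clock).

00:00

1 November 2022 is a Tuesday, so the first Friday is November 4.
1 February 2023 is a Wednesday, so the first Saturday is February 4 and the third is February 18.
February 5, 2023 falls between 4 November 2022 and 18 February 2023, so daylight saving is in effect and Ireph Coast is at UTC−10:30.
02:00 Ireph Coast + 10h30m = 12:30 UTC.
1 November 2022 is a Tuesday, so the first Saturday is November 5 and the fourth is November 26.
1 February 2023 is a Wednesday, so the first Friday is February 3.
At the standard offset (UTC+11:30), 12:30 UTC + 11h30m = 00:00 Joral Territory standard time (rolling into the next day, 6 February 2023).
Daylight saving runs 26 November 2022 – 3 February 2023; the standard-time date in Joral Territory, February 6, 2023, is outside that window, so Joral Territory is on standard time at UTC+11:30.
12:30 UTC + 11h30m = 00:00 Joral Territory (rolling into the next day, 6 February 2023).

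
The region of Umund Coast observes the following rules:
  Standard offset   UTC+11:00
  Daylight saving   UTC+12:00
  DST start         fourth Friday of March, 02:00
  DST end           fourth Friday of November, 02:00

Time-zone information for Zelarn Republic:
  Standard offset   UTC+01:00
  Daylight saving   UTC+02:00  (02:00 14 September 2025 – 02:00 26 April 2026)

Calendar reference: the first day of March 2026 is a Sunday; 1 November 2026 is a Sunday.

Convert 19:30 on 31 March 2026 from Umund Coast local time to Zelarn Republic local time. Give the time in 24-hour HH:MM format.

1 March 2026 is a Sunday, so the first Friday is March 6 and the fourth is March 27.
1 November 2026 is a Sunday, so the first Friday is November 6 and the fourth is November 27.
Daylight saving runs 27 March – 27 November; 31 March 2026 is inside that window, so Umund Coast is at UTC+12:00.
19:30 Umund Coast − 12h = 07:30 UTC.
At the standard offset (UTC+01:00), 07:30 UTC + 1h = 08:30 Zelarn Republic standard time.
The standard-time date in Zelarn Republic, 31 March 2026, lies within the daylight-saving period (14 September 2025 – 26 April 2026), so Zelarn Republic is on daylight time, UTC+02:00.
07:30 UTC + 2h = 09:30 Zelarn Republic.

09:30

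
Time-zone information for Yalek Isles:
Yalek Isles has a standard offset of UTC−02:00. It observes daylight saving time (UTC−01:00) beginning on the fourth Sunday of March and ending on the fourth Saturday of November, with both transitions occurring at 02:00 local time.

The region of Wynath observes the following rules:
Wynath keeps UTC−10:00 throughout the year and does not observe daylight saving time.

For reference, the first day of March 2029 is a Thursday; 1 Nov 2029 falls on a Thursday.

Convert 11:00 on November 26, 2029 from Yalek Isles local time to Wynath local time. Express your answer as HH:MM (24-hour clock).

03:00

1 March 2029 is a Thursday, so the first Sunday is March 4 and the fourth is March 25.
1 November 2029 is a Thursday, so the first Saturday is November 3 and the fourth is November 24.
November 26, 2029 is outside the daylight-saving period (25 March – 24 November), so Yalek Isles is on standard time, UTC−02:00.
11:00 Yalek Isles + 2h = 13:00 UTC.
Wynath has no daylight saving, so its offset is UTC−10:00 year-round.
13:00 UTC − 10h = 03:00 Wynath.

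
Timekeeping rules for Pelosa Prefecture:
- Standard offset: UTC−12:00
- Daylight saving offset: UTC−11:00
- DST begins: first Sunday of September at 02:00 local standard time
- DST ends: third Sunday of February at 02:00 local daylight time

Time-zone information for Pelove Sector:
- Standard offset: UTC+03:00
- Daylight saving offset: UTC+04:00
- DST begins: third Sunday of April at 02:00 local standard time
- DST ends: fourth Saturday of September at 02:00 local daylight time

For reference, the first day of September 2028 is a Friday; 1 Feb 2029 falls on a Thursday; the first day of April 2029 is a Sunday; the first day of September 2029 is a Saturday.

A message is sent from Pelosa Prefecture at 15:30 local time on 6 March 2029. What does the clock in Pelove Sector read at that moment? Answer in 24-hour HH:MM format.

06:30

1 September 2028 is a Friday, so the first Sunday is September 3.
1 February 2029 is a Thursday, so the first Sunday is February 4 and the third is February 18.
Daylight saving runs 3 September 2028 – 18 February 2029; 6 March 2029 is outside that window, so Pelosa Prefecture is on standard time at UTC−12:00.
15:30 Pelosa Prefecture + 12h = 03:30 UTC (rolling into the next day, 7 March 2029).
1 April 2029 is a Sunday, so the first Sunday is April 1 and the third is April 15.
1 September 2029 is a Saturday, so the first Saturday is September 1 and the fourth is September 22.
At the standard offset (UTC+03:00), 03:30 UTC + 3h = 06:30 Pelove Sector standard time.
Daylight saving runs 15 April – 22 September; the standard-time date in Pelove Sector, 7 March 2029, is outside that window, so Pelove Sector is on standard time at UTC+03:00.
03:30 UTC + 3h = 06:30 Pelove Sector.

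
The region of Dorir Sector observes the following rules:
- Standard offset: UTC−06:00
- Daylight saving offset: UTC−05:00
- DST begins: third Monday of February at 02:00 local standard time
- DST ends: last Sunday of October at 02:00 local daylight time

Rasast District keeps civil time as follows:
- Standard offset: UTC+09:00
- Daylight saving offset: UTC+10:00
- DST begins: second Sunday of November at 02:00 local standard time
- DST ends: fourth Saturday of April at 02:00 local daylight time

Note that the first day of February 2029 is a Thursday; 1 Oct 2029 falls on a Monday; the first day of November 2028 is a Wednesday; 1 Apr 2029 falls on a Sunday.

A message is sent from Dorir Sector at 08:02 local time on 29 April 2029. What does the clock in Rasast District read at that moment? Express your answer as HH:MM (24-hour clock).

1 February 2029 is a Thursday, so the first Monday is February 5 and the third is February 19.
1 October 2029 is a Monday, so Sundays fall on 7, 14, 21, 28; the last is October 28.
29 April 2029 falls between 19 February and 28 October, so daylight saving is in effect and Dorir Sector is at UTC−05:00.
08:02 Dorir Sector + 5h = 13:02 UTC.
1 November 2028 is a Wednesday, so the first Sunday is November 5 and the second is November 12.
1 April 2029 is a Sunday, so the first Saturday is April 7 and the fourth is April 28.
At the standard offset (UTC+09:00), 13:02 UTC + 9h = 22:02 Rasast District standard time.
Daylight saving runs 12 November 2028 – 28 April 2029; the standard-time date in Rasast District, 29 April 2029, is outside that window, so Rasast District is on standard time at UTC+09:00.
13:02 UTC + 9h = 22:02 Rasast District.

22:02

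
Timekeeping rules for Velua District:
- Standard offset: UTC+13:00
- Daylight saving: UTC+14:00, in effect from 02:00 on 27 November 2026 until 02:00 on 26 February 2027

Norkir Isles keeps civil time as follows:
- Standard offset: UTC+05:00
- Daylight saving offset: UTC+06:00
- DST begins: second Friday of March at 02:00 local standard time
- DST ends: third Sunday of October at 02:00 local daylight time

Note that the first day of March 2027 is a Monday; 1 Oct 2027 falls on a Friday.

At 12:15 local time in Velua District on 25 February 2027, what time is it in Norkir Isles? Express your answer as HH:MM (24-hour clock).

25 February 2027 lies within the daylight-saving period (27 November 2026 – 26 February 2027), so Velua District is on daylight time, UTC+14:00.
12:15 Velua District − 14h = 22:15 UTC (rolling into the previous day, 24 February 2027).
1 March 2027 is a Monday, so the first Friday is March 5 and the second is March 12.
1 October 2027 is a Friday, so the first Sunday is October 3 and the third is October 17.
At the standard offset (UTC+05:00), 22:15 UTC + 5h = 03:15 Norkir Isles standard time (rolling into the next day, 25 February 2027).
Daylight saving runs 12 March – 17 October; the standard-time date in Norkir Isles, 25 February 2027, is outside that window, so Norkir Isles is on standard time at UTC+05:00.
22:15 UTC + 5h = 03:15 Norkir Isles (rolling into the next day, 25 February 2027).

03:15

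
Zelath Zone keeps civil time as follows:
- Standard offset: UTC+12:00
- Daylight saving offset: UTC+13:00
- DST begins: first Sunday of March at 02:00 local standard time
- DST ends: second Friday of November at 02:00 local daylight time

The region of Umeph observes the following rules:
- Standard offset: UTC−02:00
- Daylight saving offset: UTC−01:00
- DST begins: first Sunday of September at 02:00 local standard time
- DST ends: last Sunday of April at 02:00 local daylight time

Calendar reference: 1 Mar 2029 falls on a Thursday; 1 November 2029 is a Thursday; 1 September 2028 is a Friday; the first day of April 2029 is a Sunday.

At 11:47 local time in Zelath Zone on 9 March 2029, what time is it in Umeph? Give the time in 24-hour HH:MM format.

1 March 2029 is a Thursday, so the first Sunday is March 4.
1 November 2029 is a Thursday, so the first Friday is November 2 and the second is November 9.
9 March 2029 lies within the daylight-saving period (4 March – 9 November), so Zelath Zone is on daylight time, UTC+13:00.
11:47 Zelath Zone − 13h = 22:47 UTC (rolling into the previous day, 8 March 2029).
1 September 2028 is a Friday, so the first Sunday is September 3.
1 April 2029 is a Sunday, so Sundays fall on 1, 8, 15, 22, 29; the last is April 29.
At the standard offset (UTC−02:00), 22:47 UTC − 2h = 20:47 Umeph standard time.
The standard-time date in Umeph, 8 March 2029, lies within the daylight-saving period (3 September 2028 – 29 April 2029), so Umeph is on daylight time, UTC−01:00.
22:47 UTC − 1h = 21:47 Umeph.

21:47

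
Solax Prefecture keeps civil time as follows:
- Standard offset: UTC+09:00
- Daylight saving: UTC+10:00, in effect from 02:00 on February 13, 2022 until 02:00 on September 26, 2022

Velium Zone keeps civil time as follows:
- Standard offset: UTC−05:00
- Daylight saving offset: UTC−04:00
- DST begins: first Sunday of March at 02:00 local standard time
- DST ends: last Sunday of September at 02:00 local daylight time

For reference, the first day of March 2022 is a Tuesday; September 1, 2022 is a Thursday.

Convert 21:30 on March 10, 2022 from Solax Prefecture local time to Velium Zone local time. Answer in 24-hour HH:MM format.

07:30

Daylight saving runs 13 February – 26 September; March 10, 2022 is inside that window, so Solax Prefecture is at UTC+10:00.
21:30 Solax Prefecture − 10h = 11:30 UTC.
1 March 2022 is a Tuesday, so the first Sunday is March 6.
1 September 2022 is a Thursday, so Sundays fall on 4, 11, 18, 25; the last is September 25.
At the standard offset (UTC−05:00), 11:30 UTC − 5h = 06:30 Velium Zone standard time.
The standard-time date in Velium Zone, March 10, 2022, falls between 6 March and 25 September, so daylight saving is in effect and Velium Zone is at UTC−04:00.
11:30 UTC − 4h = 07:30 Velium Zone.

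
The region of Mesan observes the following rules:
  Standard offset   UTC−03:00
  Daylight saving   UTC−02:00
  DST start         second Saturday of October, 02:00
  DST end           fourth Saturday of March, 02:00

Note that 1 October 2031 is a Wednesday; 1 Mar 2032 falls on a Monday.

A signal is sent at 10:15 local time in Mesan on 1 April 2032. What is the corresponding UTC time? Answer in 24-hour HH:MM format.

13:15

1 October 2031 is a Wednesday, so the first Saturday is October 4 and the second is October 11.
1 March 2032 is a Monday, so the first Saturday is March 6 and the fourth is March 27.
Daylight saving runs 11 October 2031 – 27 March 2032; 1 April 2032 is outside that window, so Mesan is on standard time at UTC−03:00.
10:15 local + 3h = 13:15 UTC.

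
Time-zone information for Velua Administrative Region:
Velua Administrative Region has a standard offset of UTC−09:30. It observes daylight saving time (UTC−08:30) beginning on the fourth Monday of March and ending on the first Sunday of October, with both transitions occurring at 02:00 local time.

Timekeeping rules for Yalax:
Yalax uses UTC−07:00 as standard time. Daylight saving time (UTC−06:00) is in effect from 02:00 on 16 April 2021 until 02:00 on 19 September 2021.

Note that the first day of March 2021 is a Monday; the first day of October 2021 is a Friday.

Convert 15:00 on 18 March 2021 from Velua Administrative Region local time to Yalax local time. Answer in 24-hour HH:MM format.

17:30

1 March 2021 is a Monday, so the first Monday is March 1 and the fourth is March 22.
1 October 2021 is a Friday, so the first Sunday is October 3.
Daylight saving runs 22 March – 3 October; 18 March 2021 is outside that window, so Velua Administrative Region is on standard time at UTC−09:30.
15:00 Velua Administrative Region + 9h30m = 00:30 UTC (rolling into the next day, 19 March 2021).
At the standard offset (UTC−07:00), 00:30 UTC − 7h = 17:30 Yalax standard time (rolling into the previous day, 18 March 2021).
The standard-time date in Yalax, 18 March 2021, is outside the daylight-saving period (16 April – 19 September), so Yalax is on standard time, UTC−07:00.
00:30 UTC − 7h = 17:30 Yalax (rolling into the previous day, 18 March 2021).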